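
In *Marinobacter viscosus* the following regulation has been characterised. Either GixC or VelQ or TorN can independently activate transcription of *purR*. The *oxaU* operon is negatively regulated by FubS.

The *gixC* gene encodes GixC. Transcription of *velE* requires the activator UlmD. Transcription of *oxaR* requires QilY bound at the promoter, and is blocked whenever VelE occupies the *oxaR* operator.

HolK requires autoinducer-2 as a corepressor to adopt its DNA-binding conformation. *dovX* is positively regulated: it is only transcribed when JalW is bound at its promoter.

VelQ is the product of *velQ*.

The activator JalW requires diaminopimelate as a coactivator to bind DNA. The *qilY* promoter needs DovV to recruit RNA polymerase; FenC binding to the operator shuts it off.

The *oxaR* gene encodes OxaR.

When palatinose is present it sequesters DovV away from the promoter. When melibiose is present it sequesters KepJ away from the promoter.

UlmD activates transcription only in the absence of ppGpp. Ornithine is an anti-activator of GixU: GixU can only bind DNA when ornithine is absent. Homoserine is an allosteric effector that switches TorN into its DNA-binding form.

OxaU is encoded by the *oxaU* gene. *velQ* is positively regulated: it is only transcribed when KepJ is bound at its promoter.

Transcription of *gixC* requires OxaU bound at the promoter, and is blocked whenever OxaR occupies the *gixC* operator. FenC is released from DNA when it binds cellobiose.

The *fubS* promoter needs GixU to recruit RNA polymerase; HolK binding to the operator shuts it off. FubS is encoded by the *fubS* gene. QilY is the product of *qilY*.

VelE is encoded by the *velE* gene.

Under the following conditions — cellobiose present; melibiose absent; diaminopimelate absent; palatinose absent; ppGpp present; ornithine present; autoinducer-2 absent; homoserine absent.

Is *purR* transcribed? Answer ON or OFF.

ppGpp is present, so UlmD is inactive.
Required activator UlmD is absent, so *velE* is not transcribed.
So VelE is not produced.
Palatinose is absent, so DovV is active.
Cellobiose is present, so FenC is inactive.
No repressor is bound and DovV is active, so *qilY* is transcribed.
So QilY is produced and active.
No repressor is bound and QilY is active, so *oxaR* is transcribed.
So OxaR is produced and active.
Autoinducer-2 is absent, so HolK is inactive.
Ornithine is present, so GixU is inactive.
Required activator GixU is absent, so *fubS* is not transcribed.
So FubS is not produced.
With no repressor bound, *oxaU* is transcribed.
So OxaU is produced and active.
With repressor OxaR bound, *gixC* is not transcribed.
So GixC is not produced.
Melibiose is absent, so KepJ is active.
No repressor is bound and KepJ is active, so *velQ* is transcribed.
So VelQ is produced and active.
Homoserine is absent, so TorN is inactive.
Activator VelQ is present, so *purR* is transcribed.

ON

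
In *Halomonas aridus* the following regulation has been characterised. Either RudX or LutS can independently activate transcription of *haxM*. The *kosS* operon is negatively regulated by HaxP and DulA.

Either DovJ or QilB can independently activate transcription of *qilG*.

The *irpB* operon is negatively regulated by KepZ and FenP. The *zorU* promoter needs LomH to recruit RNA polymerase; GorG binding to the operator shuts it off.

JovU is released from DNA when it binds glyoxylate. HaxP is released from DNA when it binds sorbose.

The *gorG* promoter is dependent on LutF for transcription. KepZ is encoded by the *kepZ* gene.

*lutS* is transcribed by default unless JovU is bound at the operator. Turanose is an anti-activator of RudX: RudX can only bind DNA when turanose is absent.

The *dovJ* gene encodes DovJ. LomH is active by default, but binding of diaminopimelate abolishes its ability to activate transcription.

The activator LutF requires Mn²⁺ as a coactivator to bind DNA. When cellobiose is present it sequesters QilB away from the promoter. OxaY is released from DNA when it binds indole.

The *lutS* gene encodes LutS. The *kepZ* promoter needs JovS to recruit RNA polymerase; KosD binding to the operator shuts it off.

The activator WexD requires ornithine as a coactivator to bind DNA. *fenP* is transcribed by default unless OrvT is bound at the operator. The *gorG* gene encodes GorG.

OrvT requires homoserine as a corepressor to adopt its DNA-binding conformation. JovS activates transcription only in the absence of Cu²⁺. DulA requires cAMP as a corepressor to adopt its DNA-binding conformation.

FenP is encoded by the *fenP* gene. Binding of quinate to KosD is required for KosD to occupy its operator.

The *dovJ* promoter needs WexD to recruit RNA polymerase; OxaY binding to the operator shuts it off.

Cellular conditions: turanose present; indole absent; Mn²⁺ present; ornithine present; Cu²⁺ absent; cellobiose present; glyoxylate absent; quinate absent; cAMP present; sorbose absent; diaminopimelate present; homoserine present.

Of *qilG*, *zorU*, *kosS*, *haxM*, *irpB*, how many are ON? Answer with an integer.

Ornithine is present, so WexD is active.
Indole is absent, so OxaY is active.
With repressor OxaY bound, *dovJ* is not transcribed.
So DovJ is not produced.
Cellobiose is present, so QilB is inactive.
No activator is available at the *qilG* promoter, so *qilG* is not transcribed.
→ *qilG* is OFF.
Mn²⁺ is present, so LutF is active.
No repressor is bound and LutF is active, so *gorG* is transcribed.
So GorG is produced and active.
Diaminopimelate is present, so LomH is inactive.
With repressor GorG bound, *zorU* is not transcribed.
→ *zorU* is OFF.
Sorbose is absent, so HaxP is active.
cAMP is present, so DulA is active.
With repressor HaxP bound, *kosS* is not transcribed.
→ *kosS* is OFF.
Turanose is present, so RudX is inactive.
Glyoxylate is absent, so JovU is active.
With repressor JovU bound, *lutS* is not transcribed.
So LutS is not produced.
No activator is available at the *haxM* promoter, so *haxM* is not transcribed.
→ *haxM* is OFF.
Quinate is absent, so KosD is inactive.
Cu²⁺ is absent, so JovS is active.
No repressor is bound and JovS is active, so *kepZ* is transcribed.
So KepZ is produced and active.
Homoserine is present, so OrvT is active.
With repressor OrvT bound, *fenP* is not transcribed.
So FenP is not produced.
With repressor KepZ bound, *irpB* is not transcribed.
→ *irpB* is OFF.
0 of the 5 genes are transcribed.

0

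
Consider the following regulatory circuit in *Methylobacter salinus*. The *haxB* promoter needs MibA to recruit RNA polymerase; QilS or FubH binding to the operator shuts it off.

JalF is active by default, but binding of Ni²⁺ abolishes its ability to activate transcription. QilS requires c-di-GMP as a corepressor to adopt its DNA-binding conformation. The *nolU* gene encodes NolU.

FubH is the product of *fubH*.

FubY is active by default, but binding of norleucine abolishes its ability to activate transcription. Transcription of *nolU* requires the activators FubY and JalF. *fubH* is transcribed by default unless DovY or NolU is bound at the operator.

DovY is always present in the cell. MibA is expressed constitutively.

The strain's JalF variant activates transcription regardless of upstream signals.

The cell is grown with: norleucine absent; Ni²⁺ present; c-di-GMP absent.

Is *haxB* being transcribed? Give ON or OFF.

ON

c-di-GMP is absent, so QilS is inactive.
DovY is produced constitutively and is active.
Norleucine is absent, so FubY is active.
JalF is constitutively active in this strain.
No repressor is bound and FubY and JalF are active, so *nolU* is transcribed.
So NolU is produced and active.
With repressor DovY bound, *fubH* is not transcribed.
So FubH is not produced.
MibA is produced constitutively and is active.
No repressor is bound and MibA is active, so *haxB* is transcribed.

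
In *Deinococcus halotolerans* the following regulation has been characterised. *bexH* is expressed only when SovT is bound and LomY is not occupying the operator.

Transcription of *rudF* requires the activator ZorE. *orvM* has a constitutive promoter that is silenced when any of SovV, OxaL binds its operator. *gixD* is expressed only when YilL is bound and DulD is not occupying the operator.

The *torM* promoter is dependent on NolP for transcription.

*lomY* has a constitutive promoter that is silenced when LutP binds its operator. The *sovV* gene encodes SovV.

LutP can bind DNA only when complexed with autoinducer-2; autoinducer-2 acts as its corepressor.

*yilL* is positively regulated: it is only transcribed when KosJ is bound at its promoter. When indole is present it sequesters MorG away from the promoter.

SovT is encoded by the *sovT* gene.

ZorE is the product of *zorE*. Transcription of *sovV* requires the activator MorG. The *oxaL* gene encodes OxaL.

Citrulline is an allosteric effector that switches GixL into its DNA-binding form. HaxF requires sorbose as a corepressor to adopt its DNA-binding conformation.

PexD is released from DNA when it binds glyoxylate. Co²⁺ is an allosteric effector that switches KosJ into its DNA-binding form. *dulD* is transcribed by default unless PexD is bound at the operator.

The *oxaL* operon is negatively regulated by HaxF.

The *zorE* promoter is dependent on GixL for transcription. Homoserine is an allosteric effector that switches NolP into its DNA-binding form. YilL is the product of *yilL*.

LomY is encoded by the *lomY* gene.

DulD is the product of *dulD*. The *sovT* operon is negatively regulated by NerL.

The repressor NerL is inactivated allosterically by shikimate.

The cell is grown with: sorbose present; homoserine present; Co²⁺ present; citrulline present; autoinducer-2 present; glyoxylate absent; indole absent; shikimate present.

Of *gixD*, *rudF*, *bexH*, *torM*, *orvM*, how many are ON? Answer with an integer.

Glyoxylate is absent, so PexD is active.
With repressor PexD bound, *dulD* is not transcribed.
So DulD is not produced.
Co²⁺ is present, so KosJ is active.
No repressor is bound and KosJ is active, so *yilL* is transcribed.
So YilL is produced and active.
No repressor is bound and YilL is active, so *gixD* is transcribed.
→ *gixD* is ON.
Citrulline is present, so GixL is active.
No repressor is bound and GixL is active, so *zorE* is transcribed.
So ZorE is produced and active.
No repressor is bound and ZorE is active, so *rudF* is transcribed.
→ *rudF* is ON.
Shikimate is present, so NerL is inactive.
With no repressor bound, *sovT* is transcribed.
So SovT is produced and active.
Autoinducer-2 is present, so LutP is active.
With repressor LutP bound, *lomY* is not transcribed.
So LomY is not produced.
No repressor is bound and SovT is active, so *bexH* is transcribed.
→ *bexH* is ON.
Homoserine is present, so NolP is active.
No repressor is bound and NolP is active, so *torM* is transcribed.
→ *torM* is ON.
Indole is absent, so MorG is active.
No repressor is bound and MorG is active, so *sovV* is transcribed.
So SovV is produced and active.
Sorbose is present, so HaxF is active.
With repressor HaxF bound, *oxaL* is not transcribed.
So OxaL is not produced.
With repressor SovV bound, *orvM* is not transcribed.
→ *orvM* is OFF.
4 of the 5 genes are transcribed.

4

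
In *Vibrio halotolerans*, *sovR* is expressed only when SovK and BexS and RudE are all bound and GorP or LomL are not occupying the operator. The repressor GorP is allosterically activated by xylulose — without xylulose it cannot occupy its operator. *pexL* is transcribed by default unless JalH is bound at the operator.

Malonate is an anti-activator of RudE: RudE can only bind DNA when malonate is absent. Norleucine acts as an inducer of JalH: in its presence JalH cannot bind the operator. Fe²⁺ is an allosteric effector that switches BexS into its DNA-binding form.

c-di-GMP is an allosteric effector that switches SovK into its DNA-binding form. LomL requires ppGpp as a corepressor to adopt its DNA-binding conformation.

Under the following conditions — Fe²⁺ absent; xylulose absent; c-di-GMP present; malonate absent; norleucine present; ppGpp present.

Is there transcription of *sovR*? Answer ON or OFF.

c-di-GMP is present, so SovK is active.
Xylulose is absent, so GorP is inactive.
Fe²⁺ is absent, so BexS is inactive.
Malonate is absent, so RudE is active.
ppGpp is present, so LomL is active.
With repressor LomL bound, *sovR* is not transcribed.

OFF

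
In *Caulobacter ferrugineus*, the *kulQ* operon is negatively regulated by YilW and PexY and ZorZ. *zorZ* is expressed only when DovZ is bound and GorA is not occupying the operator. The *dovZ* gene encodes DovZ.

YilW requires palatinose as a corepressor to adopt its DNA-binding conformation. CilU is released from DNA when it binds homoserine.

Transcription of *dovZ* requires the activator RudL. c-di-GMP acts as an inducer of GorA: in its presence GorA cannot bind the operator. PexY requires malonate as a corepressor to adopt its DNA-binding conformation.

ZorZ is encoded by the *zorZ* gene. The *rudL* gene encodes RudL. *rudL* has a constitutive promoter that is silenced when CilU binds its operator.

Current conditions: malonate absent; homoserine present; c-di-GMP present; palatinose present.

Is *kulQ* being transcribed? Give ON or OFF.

OFF

Palatinose is present, so YilW is active.
Malonate is absent, so PexY is inactive.
Homoserine is present, so CilU is inactive.
With no repressor bound, *rudL* is transcribed.
So RudL is produced and active.
No repressor is bound and RudL is active, so *dovZ* is transcribed.
So DovZ is produced and active.
c-di-GMP is present, so GorA is inactive.
No repressor is bound and DovZ is active, so *zorZ* is transcribed.
So ZorZ is produced and active.
With repressor YilW bound, *kulQ* is not transcribed.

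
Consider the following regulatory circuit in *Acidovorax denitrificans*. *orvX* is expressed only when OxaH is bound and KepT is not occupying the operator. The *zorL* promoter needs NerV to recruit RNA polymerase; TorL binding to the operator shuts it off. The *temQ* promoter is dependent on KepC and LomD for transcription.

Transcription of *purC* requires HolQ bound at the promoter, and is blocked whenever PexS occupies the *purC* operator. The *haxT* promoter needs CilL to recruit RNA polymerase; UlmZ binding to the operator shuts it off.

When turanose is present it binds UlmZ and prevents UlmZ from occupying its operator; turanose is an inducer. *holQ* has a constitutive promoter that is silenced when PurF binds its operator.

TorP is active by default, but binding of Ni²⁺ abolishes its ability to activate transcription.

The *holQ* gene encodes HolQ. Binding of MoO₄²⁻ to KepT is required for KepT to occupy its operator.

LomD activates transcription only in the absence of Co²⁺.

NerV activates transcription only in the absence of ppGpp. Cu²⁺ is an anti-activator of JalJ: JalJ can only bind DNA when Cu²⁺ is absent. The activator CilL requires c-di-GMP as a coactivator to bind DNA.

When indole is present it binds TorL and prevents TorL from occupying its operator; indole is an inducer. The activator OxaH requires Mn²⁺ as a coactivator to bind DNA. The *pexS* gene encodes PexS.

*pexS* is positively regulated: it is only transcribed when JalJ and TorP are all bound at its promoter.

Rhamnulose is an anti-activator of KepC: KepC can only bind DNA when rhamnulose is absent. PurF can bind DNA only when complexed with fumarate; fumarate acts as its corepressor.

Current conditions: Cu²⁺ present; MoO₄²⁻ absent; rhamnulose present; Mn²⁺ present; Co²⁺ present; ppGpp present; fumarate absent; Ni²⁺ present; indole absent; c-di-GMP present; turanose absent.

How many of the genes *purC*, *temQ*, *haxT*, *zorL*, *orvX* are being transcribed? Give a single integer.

Fumarate is absent, so PurF is inactive.
With no repressor bound, *holQ* is transcribed.
So HolQ is produced and active.
Cu²⁺ is present, so JalJ is inactive.
Ni²⁺ is present, so TorP is inactive.
Required activator JalJ is absent, so *pexS* is not transcribed.
So PexS is not produced.
No repressor is bound and HolQ is active, so *purC* is transcribed.
→ *purC* is ON.
Rhamnulose is present, so KepC is inactive.
Co²⁺ is present, so LomD is inactive.
Required activator KepC is absent, so *temQ* is not transcribed.
→ *temQ* is OFF.
Turanose is absent, so UlmZ is active.
c-di-GMP is present, so CilL is active.
With repressor UlmZ bound, *haxT* is not transcribed.
→ *haxT* is OFF.
Indole is absent, so TorL is active.
ppGpp is present, so NerV is inactive.
With repressor TorL bound, *zorL* is not transcribed.
→ *zorL* is OFF.
Mn²⁺ is present, so OxaH is active.
MoO₄²⁻ is absent, so KepT is inactive.
No repressor is bound and OxaH is active, so *orvX* is transcribed.
→ *orvX* is ON.
2 of the 5 genes are transcribed.

2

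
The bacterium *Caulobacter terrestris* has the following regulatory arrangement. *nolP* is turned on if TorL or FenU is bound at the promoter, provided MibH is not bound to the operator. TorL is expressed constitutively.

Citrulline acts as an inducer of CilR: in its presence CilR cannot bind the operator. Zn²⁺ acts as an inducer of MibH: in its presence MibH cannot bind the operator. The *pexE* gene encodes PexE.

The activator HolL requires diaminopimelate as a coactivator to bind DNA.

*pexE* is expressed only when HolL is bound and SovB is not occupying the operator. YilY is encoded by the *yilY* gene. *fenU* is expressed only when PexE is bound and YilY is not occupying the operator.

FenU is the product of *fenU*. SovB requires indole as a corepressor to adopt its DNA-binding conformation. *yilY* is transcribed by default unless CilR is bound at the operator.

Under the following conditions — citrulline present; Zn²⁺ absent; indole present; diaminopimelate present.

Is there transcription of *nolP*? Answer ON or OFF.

OFF

Zn²⁺ is absent, so MibH is active.
TorL is produced constitutively and is active.
Citrulline is present, so CilR is inactive.
With no repressor bound, *yilY* is transcribed.
So YilY is produced and active.
Diaminopimelate is present, so HolL is active.
Indole is present, so SovB is active.
With repressor SovB bound, *pexE* is not transcribed.
So PexE is not produced.
With repressor YilY bound, *fenU* is not transcribed.
So FenU is not produced.
With repressor MibH bound, *nolP* is not transcribed.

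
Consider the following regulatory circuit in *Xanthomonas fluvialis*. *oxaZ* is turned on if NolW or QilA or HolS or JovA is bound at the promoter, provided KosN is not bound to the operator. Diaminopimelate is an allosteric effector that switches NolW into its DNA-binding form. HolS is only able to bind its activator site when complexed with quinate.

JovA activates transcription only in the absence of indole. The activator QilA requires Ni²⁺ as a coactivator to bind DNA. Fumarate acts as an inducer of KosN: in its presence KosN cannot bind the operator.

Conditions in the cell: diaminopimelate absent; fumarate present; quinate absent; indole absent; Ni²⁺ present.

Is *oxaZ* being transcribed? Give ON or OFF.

Diaminopimelate is absent, so NolW is inactive.
Ni²⁺ is present, so QilA is active.
Quinate is absent, so HolS is inactive.
Fumarate is present, so KosN is inactive.
Indole is absent, so JovA is active.
Activator QilA is present, so *oxaZ* is transcribed.

ON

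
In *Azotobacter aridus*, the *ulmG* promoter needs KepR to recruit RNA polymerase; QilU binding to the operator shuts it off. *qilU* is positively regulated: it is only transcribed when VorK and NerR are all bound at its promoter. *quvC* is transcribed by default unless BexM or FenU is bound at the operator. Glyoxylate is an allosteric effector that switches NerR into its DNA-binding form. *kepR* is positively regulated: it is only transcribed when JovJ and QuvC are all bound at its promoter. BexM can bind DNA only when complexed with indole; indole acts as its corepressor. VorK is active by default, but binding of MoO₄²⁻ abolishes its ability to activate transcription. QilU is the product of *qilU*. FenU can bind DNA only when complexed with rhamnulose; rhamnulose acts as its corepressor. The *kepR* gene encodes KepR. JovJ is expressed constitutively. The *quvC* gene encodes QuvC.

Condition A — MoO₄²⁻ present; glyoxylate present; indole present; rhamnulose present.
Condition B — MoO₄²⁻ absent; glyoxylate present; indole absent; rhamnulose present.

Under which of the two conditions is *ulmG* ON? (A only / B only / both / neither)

neither

Condition A:
MoO₄²⁻ is present, so VorK is inactive.
Glyoxylate is present, so NerR is active.
Required activator VorK is absent, so *qilU* is not transcribed.
So QilU is not produced.
JovJ is produced constitutively and is active.
Indole is present, so BexM is active.
Rhamnulose is present, so FenU is active.
With repressor BexM bound, *quvC* is not transcribed.
So QuvC is not produced.
Required activator QuvC is absent, so *kepR* is not transcribed.
So KepR is not produced.
Required activator KepR is absent, so *ulmG* is not transcribed.
→ *ulmG* is OFF in A.
Condition B:
MoO₄²⁻ is absent, so VorK is active.
Glyoxylate is present, so NerR is active.
No repressor is bound and VorK and NerR are active, so *qilU* is transcribed.
So QilU is produced and active.
JovJ is produced constitutively and is active.
Indole is absent, so BexM is inactive.
Rhamnulose is present, so FenU is active.
With repressor FenU bound, *quvC* is not transcribed.
So QuvC is not produced.
Required activator QuvC is absent, so *kepR* is not transcribed.
So KepR is not produced.
With repressor QilU bound, *ulmG* is not transcribed.
→ *ulmG* is OFF in B.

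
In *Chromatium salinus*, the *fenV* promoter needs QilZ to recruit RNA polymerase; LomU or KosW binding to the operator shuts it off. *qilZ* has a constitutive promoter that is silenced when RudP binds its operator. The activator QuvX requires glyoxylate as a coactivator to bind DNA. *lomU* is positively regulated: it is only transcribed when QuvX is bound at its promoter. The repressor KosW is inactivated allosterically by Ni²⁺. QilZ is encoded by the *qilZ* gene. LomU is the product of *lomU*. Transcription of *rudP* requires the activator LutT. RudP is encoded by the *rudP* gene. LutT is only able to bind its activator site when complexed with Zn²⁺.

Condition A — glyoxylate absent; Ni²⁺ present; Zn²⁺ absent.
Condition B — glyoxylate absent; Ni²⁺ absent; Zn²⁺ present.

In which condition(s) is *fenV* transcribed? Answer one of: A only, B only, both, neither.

A only

Condition A:
Glyoxylate is absent, so QuvX is inactive.
Required activator QuvX is absent, so *lomU* is not transcribed.
So LomU is not produced.
Ni²⁺ is present, so KosW is inactive.
Zn²⁺ is absent, so LutT is inactive.
Required activator LutT is absent, so *rudP* is not transcribed.
So RudP is not produced.
With no repressor bound, *qilZ* is transcribed.
So QilZ is produced and active.
No repressor is bound and QilZ is active, so *fenV* is transcribed.
→ *fenV* is ON in A.
Condition B:
Glyoxylate is absent, so QuvX is inactive.
Required activator QuvX is absent, so *lomU* is not transcribed.
So LomU is not produced.
Ni²⁺ is absent, so KosW is active.
Zn²⁺ is present, so LutT is active.
No repressor is bound and LutT is active, so *rudP* is transcribed.
So RudP is produced and active.
With repressor RudP bound, *qilZ* is not transcribed.
So QilZ is not produced.
With repressor KosW bound, *fenV* is not transcribed.
→ *fenV* is OFF in B.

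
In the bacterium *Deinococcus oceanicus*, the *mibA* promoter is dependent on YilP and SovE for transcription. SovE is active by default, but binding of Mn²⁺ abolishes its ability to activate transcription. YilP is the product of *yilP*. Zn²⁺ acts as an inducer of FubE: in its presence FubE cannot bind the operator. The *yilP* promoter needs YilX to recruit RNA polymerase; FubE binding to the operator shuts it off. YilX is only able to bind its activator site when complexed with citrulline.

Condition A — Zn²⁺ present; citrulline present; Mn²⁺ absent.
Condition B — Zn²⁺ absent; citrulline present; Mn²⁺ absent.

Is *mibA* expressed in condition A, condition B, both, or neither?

A only

Condition A:
Zn²⁺ is present, so FubE is inactive.
Citrulline is present, so YilX is active.
No repressor is bound and YilX is active, so *yilP* is transcribed.
So YilP is produced and active.
Mn²⁺ is absent, so SovE is active.
No repressor is bound and YilP and SovE are active, so *mibA* is transcribed.
→ *mibA* is ON in A.
Condition B:
Zn²⁺ is absent, so FubE is active.
Citrulline is present, so YilX is active.
With repressor FubE bound, *yilP* is not transcribed.
So YilP is not produced.
Mn²⁺ is absent, so SovE is active.
Required activator YilP is absent, so *mibA* is not transcribed.
→ *mibA* is OFF in B.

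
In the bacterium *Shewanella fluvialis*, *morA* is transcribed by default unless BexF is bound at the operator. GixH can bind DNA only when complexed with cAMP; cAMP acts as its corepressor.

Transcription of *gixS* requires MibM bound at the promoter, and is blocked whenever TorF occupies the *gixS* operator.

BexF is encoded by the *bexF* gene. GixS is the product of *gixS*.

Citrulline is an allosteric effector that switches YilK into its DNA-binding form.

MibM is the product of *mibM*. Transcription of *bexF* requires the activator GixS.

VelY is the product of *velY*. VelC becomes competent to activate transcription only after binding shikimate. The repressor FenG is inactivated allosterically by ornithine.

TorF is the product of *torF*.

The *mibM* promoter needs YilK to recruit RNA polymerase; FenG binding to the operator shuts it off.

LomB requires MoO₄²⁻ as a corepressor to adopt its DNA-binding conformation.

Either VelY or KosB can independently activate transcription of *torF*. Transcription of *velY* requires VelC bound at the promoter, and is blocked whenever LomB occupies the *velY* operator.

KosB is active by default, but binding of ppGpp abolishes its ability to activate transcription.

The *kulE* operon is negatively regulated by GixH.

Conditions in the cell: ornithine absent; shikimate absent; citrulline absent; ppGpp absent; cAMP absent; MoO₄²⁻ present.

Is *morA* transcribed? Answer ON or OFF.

ON

Shikimate is absent, so VelC is inactive.
MoO₄²⁻ is present, so LomB is active.
With repressor LomB bound, *velY* is not transcribed.
So VelY is not produced.
ppGpp is absent, so KosB is active.
Activator KosB is present, so *torF* is transcribed.
So TorF is produced and active.
Ornithine is absent, so FenG is active.
Citrulline is absent, so YilK is inactive.
With repressor FenG bound, *mibM* is not transcribed.
So MibM is not produced.
With repressor TorF bound, *gixS* is not transcribed.
So GixS is not produced.
Required activator GixS is absent, so *bexF* is not transcribed.
So BexF is not produced.
With no repressor bound, *morA* is transcribed.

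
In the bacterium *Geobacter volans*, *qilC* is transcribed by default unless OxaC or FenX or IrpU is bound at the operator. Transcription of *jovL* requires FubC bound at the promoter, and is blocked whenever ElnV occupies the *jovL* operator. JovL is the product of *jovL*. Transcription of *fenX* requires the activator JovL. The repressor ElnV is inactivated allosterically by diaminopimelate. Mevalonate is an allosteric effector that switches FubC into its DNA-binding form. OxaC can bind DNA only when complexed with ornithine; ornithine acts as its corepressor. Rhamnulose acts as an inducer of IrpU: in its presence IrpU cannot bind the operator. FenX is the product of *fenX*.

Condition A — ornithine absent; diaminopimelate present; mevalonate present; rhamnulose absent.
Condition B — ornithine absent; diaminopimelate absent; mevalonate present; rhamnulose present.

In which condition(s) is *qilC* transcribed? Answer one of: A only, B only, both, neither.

B only

Condition A:
Ornithine is absent, so OxaC is inactive.
Diaminopimelate is present, so ElnV is inactive.
Mevalonate is present, so FubC is active.
No repressor is bound and FubC is active, so *jovL* is transcribed.
So JovL is produced and active.
No repressor is bound and JovL is active, so *fenX* is transcribed.
So FenX is produced and active.
Rhamnulose is absent, so IrpU is active.
With repressor FenX bound, *qilC* is not transcribed.
→ *qilC* is OFF in A.
Condition B:
Ornithine is absent, so OxaC is inactive.
Diaminopimelate is absent, so ElnV is active.
Mevalonate is present, so FubC is active.
With repressor ElnV bound, *jovL* is not transcribed.
So JovL is not produced.
Required activator JovL is absent, so *fenX* is not transcribed.
So FenX is not produced.
Rhamnulose is present, so IrpU is inactive.
With no repressor bound, *qilC* is transcribed.
→ *qilC* is ON in B.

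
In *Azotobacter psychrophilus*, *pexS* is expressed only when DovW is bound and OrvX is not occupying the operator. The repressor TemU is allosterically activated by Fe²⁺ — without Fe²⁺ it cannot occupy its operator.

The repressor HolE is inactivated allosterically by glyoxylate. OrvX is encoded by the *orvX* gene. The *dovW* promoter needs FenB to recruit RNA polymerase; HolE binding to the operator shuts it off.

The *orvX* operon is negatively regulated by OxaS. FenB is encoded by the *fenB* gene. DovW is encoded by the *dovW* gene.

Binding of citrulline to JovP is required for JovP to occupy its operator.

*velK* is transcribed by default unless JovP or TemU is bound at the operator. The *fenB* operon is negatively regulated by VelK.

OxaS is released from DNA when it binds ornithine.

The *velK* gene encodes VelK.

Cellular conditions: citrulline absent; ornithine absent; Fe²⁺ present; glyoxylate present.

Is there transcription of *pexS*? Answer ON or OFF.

Citrulline is absent, so JovP is inactive.
Fe²⁺ is present, so TemU is active.
With repressor TemU bound, *velK* is not transcribed.
So VelK is not produced.
With no repressor bound, *fenB* is transcribed.
So FenB is produced and active.
Glyoxylate is present, so HolE is inactive.
No repressor is bound and FenB is active, so *dovW* is transcribed.
So DovW is produced and active.
Ornithine is absent, so OxaS is active.
With repressor OxaS bound, *orvX* is not transcribed.
So OrvX is not produced.
No repressor is bound and DovW is active, so *pexS* is transcribed.

ON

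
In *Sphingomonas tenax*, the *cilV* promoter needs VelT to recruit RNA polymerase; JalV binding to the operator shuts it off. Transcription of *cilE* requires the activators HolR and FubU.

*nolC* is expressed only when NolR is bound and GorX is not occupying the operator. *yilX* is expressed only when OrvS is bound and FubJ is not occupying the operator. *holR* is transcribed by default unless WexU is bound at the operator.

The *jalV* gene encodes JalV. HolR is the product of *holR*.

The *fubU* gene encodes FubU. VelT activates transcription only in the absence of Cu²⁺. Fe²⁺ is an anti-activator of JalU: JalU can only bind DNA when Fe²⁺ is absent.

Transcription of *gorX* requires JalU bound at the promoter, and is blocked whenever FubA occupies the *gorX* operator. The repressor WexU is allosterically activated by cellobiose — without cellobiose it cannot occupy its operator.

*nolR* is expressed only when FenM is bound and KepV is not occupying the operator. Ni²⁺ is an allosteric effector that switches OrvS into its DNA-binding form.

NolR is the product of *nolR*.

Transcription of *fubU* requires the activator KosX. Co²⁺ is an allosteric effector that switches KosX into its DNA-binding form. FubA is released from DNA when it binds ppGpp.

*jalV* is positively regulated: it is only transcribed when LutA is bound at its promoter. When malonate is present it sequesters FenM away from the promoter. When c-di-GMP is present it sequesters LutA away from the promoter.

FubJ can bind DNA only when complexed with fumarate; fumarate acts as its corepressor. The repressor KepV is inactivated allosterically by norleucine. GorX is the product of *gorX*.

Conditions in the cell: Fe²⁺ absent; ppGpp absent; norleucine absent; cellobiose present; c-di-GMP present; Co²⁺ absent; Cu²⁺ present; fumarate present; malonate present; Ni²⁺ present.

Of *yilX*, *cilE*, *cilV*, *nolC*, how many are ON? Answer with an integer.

0

Fumarate is present, so FubJ is active.
Ni²⁺ is present, so OrvS is active.
With repressor FubJ bound, *yilX* is not transcribed.
→ *yilX* is OFF.
Cellobiose is present, so WexU is active.
With repressor WexU bound, *holR* is not transcribed.
So HolR is not produced.
Co²⁺ is absent, so KosX is inactive.
Required activator KosX is absent, so *fubU* is not transcribed.
So FubU is not produced.
Required activator HolR is absent, so *cilE* is not transcribed.
→ *cilE* is OFF.
c-di-GMP is present, so LutA is inactive.
Required activator LutA is absent, so *jalV* is not transcribed.
So JalV is not produced.
Cu²⁺ is present, so VelT is inactive.
Required activator VelT is absent, so *cilV* is not transcribed.
→ *cilV* is OFF.
Norleucine is absent, so KepV is active.
Malonate is present, so FenM is inactive.
With repressor KepV bound, *nolR* is not transcribed.
So NolR is not produced.
ppGpp is absent, so FubA is active.
Fe²⁺ is absent, so JalU is active.
With repressor FubA bound, *gorX* is not transcribed.
So GorX is not produced.
Required activator NolR is absent, so *nolC* is not transcribed.
→ *nolC* is OFF.
0 of the 4 genes are transcribed.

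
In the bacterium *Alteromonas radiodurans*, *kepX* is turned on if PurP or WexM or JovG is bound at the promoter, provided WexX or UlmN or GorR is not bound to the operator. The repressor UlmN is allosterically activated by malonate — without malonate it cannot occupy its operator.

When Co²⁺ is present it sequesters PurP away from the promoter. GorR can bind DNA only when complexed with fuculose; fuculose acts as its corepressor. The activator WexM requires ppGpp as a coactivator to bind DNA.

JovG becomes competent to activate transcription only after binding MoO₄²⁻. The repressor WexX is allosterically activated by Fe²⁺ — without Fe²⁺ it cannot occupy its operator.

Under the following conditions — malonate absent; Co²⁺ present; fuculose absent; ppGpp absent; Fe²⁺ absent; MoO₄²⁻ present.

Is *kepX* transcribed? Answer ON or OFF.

ON

Fe²⁺ is absent, so WexX is inactive.
Co²⁺ is present, so PurP is inactive.
Malonate is absent, so UlmN is inactive.
Fuculose is absent, so GorR is inactive.
ppGpp is absent, so WexM is inactive.
MoO₄²⁻ is present, so JovG is active.
Activator JovG is present, so *kepX* is transcribed.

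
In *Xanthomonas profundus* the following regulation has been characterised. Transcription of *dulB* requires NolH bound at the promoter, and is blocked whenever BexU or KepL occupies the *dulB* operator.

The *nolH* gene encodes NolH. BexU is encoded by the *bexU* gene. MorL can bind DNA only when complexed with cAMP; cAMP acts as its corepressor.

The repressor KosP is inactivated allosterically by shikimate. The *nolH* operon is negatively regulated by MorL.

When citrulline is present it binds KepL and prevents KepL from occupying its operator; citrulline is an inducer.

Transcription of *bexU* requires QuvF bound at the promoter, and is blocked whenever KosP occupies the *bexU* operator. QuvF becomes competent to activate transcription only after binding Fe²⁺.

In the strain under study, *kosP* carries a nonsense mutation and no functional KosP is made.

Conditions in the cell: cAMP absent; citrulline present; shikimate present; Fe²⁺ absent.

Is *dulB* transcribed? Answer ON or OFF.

Fe²⁺ is absent, so QuvF is inactive.
KosP is non-functional in this strain, so it has no effect.
Required activator QuvF is absent, so *bexU* is not transcribed.
So BexU is not produced.
cAMP is absent, so MorL is inactive.
With no repressor bound, *nolH* is transcribed.
So NolH is produced and active.
Citrulline is present, so KepL is inactive.
No repressor is bound and NolH is active, so *dulB* is transcribed.

ON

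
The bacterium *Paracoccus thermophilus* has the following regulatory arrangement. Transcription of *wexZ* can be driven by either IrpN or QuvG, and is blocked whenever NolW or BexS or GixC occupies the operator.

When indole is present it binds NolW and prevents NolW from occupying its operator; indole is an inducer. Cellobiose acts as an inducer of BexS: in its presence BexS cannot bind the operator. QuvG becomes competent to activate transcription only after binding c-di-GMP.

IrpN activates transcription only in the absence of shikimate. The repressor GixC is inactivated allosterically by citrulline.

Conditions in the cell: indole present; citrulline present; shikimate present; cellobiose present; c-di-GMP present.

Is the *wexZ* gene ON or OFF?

Indole is present, so NolW is inactive.
Cellobiose is present, so BexS is inactive.
Citrulline is present, so GixC is inactive.
Shikimate is present, so IrpN is inactive.
c-di-GMP is present, so QuvG is active.
Activator QuvG is present, so *wexZ* is transcribed.

ON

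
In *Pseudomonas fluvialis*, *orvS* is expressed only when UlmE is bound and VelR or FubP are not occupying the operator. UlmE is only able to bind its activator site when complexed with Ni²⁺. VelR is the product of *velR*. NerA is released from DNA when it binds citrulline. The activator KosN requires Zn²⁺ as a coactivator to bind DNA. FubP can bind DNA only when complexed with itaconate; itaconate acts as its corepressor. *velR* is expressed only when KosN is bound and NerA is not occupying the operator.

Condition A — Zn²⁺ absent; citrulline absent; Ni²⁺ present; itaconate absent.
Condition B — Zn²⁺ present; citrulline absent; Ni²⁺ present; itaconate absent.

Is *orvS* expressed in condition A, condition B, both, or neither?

both

Condition A:
Zn²⁺ is absent, so KosN is inactive.
Citrulline is absent, so NerA is active.
With repressor NerA bound, *velR* is not transcribed.
So VelR is not produced.
Ni²⁺ is present, so UlmE is active.
Itaconate is absent, so FubP is inactive.
No repressor is bound and UlmE is active, so *orvS* is transcribed.
→ *orvS* is ON in A.
Condition B:
Zn²⁺ is present, so KosN is active.
Citrulline is absent, so NerA is active.
With repressor NerA bound, *velR* is not transcribed.
So VelR is not produced.
Ni²⁺ is present, so UlmE is active.
Itaconate is absent, so FubP is inactive.
No repressor is bound and UlmE is active, so *orvS* is transcribed.
→ *orvS* is ON in B.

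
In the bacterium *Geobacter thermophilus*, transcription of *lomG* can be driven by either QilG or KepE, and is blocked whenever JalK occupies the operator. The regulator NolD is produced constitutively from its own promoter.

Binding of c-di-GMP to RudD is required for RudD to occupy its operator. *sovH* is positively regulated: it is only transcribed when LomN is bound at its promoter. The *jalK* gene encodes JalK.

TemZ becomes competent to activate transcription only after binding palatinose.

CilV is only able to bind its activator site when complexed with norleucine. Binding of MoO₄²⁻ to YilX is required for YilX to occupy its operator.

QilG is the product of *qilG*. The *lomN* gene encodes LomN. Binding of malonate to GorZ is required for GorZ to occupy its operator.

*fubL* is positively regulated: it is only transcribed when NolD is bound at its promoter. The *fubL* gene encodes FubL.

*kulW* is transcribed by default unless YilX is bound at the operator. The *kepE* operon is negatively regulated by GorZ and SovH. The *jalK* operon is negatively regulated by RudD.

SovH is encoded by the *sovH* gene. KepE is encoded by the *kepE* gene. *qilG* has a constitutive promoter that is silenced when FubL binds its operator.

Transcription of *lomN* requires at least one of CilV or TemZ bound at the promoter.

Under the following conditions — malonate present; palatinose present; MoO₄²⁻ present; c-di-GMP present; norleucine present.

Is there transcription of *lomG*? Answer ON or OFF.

OFF

NolD is produced constitutively and is active.
No repressor is bound and NolD is active, so *fubL* is transcribed.
So FubL is produced and active.
With repressor FubL bound, *qilG* is not transcribed.
So QilG is not produced.
c-di-GMP is present, so RudD is active.
With repressor RudD bound, *jalK* is not transcribed.
So JalK is not produced.
Malonate is present, so GorZ is active.
Norleucine is present, so CilV is active.
Palatinose is present, so TemZ is active.
Activator CilV is present, so *lomN* is transcribed.
So LomN is produced and active.
No repressor is bound and LomN is active, so *sovH* is transcribed.
So SovH is produced and active.
With repressor GorZ bound, *kepE* is not transcribed.
So KepE is not produced.
No activator is available at the *lomG* promoter, so *lomG* is not transcribed.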